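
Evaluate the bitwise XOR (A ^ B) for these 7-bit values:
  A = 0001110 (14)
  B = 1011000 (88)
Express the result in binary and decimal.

Apply ^ to each column (1 where bits differ):
  0001110
^ 1011000
---------
  1010110

Answer: 1010110 (86)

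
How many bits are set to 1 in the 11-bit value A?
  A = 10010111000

10010111000
1-bits at positions (from bit 0 = LSB): 3, 4, 5, 7, 10
Count = 5

Answer: 5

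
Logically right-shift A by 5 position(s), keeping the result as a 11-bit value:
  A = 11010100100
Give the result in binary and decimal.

Logical shift right by 5: drop the bottom 5 bit(s), prepend 5 zero(s) on the left.
  11010100100  ->  keep [110101], discard [00100], prepend 00000
= 00000110101

Answer: 00000110101 (53)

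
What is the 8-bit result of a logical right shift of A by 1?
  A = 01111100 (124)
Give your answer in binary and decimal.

Logical shift right by 1: drop the bottom 1 bit(s), prepend 1 zero(s) on the left.
  01111100  ->  keep [0111110], discard [0], prepend 0
= 00111110

Answer: 00111110 (62)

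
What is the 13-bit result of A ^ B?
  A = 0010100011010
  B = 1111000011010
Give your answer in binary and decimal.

Apply ^ to each column (1 where bits differ):
  0010100011010
^ 1111000011010
---------------
  1101100000000

Answer: 1101100000000 (6912)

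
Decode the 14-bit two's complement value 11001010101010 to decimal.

MSB is 1, so the value is negative. Find the magnitude:
1. Invert bits:  00110101010101
2. Add 1:        00110101010110  = 3414
3. Apply sign:   -3414

Answer: -3414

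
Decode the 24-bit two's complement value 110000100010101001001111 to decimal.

MSB is 1, so the value is negative. Find the magnitude:
1. Invert bits:  001111011101010110110000
2. Add 1:        001111011101010110110001  = 4052401
3. Apply sign:   -4052401

Answer: -4052401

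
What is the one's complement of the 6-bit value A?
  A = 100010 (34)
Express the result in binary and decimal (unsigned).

Flip each bit (0->1, 1->0):
  100010
  011101

Answer: 011101 (29)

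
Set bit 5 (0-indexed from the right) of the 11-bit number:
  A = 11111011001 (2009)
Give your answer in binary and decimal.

Mask = 1 << 5 = 00000100000
Bit 5 of A is 0, so OR-ing with the mask flips it to 1.
  11111011001
| 00000100000
-------------
  11111111001

Answer: 11111111001 (2041)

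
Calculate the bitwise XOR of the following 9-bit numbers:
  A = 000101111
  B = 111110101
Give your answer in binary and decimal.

Apply ^ to each column (1 where bits differ):
  000101111
^ 111110101
-----------
  111011010

Answer: 111011010 (474)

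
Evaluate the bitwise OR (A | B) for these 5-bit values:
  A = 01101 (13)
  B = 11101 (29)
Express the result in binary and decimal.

Apply | to each column (1 where either bit is 1):
  01101
| 11101
-------
  11101

Answer: 11101 (29)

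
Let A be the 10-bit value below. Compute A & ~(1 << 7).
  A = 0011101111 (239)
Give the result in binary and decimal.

Mask = ~(1 << 7) = 1101111111
Bit 7 of A is 1, so AND-ing with the mask clears it to 0.
  0011101111
& 1101111111
------------
  0001101111

Answer: 0001101111 (111)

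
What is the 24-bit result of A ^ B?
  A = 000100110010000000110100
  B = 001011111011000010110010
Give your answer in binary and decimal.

Apply ^ to each column (1 where bits differ):
  000100110010000000110100
^ 001011111011000010110010
--------------------------
  001111001001000010000110

Answer: 001111001001000010000110 (3969158)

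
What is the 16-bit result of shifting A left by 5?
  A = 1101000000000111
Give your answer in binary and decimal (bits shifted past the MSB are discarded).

Shift left by 5: drop the top 5 bit(s), append 5 zero(s) on the right.
  1101000000000111  ->  discard [11010], keep [00000000111], append 00000
= 0000000011100000

Answer: 0000000011100000 (224)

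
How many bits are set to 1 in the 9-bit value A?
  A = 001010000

001010000
1-bits at positions (from bit 0 = LSB): 4, 6
Count = 2

Answer: 2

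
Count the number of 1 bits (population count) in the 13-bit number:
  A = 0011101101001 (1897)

0011101101001
1-bits at positions (from bit 0 = LSB): 0, 3, 5, 6, 8, 9, 10
Count = 7

Answer: 7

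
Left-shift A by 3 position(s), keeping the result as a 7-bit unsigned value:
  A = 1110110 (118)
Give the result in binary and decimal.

Shift left by 3: drop the top 3 bit(s), append 3 zero(s) on the right.
  1110110  ->  discard [111], keep [0110], append 000
= 0110000

Answer: 0110000 (48)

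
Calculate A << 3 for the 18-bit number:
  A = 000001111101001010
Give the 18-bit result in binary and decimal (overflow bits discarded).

Shift left by 3: drop the top 3 bit(s), append 3 zero(s) on the right.
  000001111101001010  ->  discard [000], keep [001111101001010], append 000
= 001111101001010000

Answer: 001111101001010000 (64080)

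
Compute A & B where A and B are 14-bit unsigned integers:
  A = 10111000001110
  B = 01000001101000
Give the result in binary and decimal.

Apply & to each column (1 only where both bits are 1):
  10111000001110
& 01000001101000
----------------
  00000000001000

Answer: 00000000001000 (8)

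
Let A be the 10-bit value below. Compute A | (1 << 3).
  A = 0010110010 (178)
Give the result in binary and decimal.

Mask = 1 << 3 = 0000001000
Bit 3 of A is 0, so OR-ing with the mask flips it to 1.
  0010110010
| 0000001000
------------
  0010111010

Answer: 0010111010 (186)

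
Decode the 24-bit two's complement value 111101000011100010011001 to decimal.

MSB is 1, so the value is negative. Find the magnitude:
1. Invert bits:  000010111100011101100110
2. Add 1:        000010111100011101100111  = 771943
3. Apply sign:   -771943

Answer: -771943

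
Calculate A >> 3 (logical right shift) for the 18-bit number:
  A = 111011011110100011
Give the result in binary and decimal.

Logical shift right by 3: drop the bottom 3 bit(s), prepend 3 zero(s) on the left.
  111011011110100011  ->  keep [111011011110100], discard [011], prepend 000
= 000111011011110100

Answer: 000111011011110100 (30452)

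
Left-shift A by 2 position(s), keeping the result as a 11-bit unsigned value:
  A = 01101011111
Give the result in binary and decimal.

Shift left by 2: drop the top 2 bit(s), append 2 zero(s) on the right.
  01101011111  ->  discard [01], keep [101011111], append 00
= 10101111100

Answer: 10101111100 (1404)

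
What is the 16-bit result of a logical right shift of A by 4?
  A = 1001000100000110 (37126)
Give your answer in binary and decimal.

Logical shift right by 4: drop the bottom 4 bit(s), prepend 4 zero(s) on the left.
  1001000100000110  ->  keep [100100010000], discard [0110], prepend 0000
= 0000100100010000

Answer: 0000100100010000 (2320)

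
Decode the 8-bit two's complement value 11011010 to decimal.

MSB is 1, so the value is negative. Find the magnitude:
1. Invert bits:  00100101
2. Add 1:        00100110  = 38
3. Apply sign:   -38

Answer: -38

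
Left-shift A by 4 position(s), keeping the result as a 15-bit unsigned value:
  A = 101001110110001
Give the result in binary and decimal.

Shift left by 4: drop the top 4 bit(s), append 4 zero(s) on the right.
  101001110110001  ->  discard [1010], keep [01110110001], append 0000
= 011101100010000

Answer: 011101100010000 (15120)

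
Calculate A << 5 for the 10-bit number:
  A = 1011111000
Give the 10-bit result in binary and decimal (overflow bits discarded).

Shift left by 5: drop the top 5 bit(s), append 5 zero(s) on the right.
  1011111000  ->  discard [10111], keep [11000], append 00000
= 1100000000

Answer: 1100000000 (768)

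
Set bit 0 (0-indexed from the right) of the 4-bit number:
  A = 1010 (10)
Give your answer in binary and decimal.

Mask = 1 << 0 = 0001
Bit 0 of A is 0, so OR-ing with the mask flips it to 1.
  1010
| 0001
------
  1011

Answer: 1011 (11)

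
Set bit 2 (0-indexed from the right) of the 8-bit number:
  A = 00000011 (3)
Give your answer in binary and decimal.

Mask = 1 << 2 = 00000100
Bit 2 of A is 0, so OR-ing with the mask flips it to 1.
  00000011
| 00000100
----------
  00000111

Answer: 00000111 (7)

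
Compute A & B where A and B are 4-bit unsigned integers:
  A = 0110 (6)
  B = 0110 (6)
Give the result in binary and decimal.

Apply & to each column (1 only where both bits are 1):
  0110
& 0110
------
  0110

Answer: 0110 (6)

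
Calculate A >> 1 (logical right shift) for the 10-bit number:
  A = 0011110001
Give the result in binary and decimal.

Logical shift right by 1: drop the bottom 1 bit(s), prepend 1 zero(s) on the left.
  0011110001  ->  keep [001111000], discard [1], prepend 0
= 0001111000

Answer: 0001111000 (120)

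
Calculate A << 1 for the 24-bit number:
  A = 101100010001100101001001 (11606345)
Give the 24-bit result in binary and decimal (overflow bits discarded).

Shift left by 1: drop the top 1 bit(s), append 1 zero(s) on the right.
  101100010001100101001001  ->  discard [1], keep [01100010001100101001001], append 0
= 011000100011001010010010

Answer: 011000100011001010010010 (6435474)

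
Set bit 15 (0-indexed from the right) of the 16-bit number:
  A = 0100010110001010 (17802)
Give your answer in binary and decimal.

Mask = 1 << 15 = 1000000000000000
Bit 15 of A is 0, so OR-ing with the mask flips it to 1.
  0100010110001010
| 1000000000000000
------------------
  1100010110001010

Answer: 1100010110001010 (50570)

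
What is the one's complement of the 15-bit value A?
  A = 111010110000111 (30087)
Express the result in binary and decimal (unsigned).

Flip each bit (0->1, 1->0):
  111010110000111
  000101001111000

Answer: 000101001111000 (2680)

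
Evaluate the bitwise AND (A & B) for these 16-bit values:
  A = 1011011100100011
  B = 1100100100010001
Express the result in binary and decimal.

Apply & to each column (1 only where both bits are 1):
  1011011100100011
& 1100100100010001
------------------
  1000000100000001

Answer: 1000000100000001 (33025)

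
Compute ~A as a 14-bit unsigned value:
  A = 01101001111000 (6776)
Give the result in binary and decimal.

Flip each bit (0->1, 1->0):
  01101001111000
  10010110000111

Answer: 10010110000111 (9607)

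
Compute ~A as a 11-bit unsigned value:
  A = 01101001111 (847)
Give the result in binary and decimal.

Flip each bit (0->1, 1->0):
  01101001111
  10010110000

Answer: 10010110000 (1200)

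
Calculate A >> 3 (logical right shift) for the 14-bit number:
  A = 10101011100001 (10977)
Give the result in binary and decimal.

Logical shift right by 3: drop the bottom 3 bit(s), prepend 3 zero(s) on the left.
  10101011100001  ->  keep [10101011100], discard [001], prepend 000
= 00010101011100

Answer: 00010101011100 (1372)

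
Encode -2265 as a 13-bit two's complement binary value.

1. Binary of +2265:  0100011011001
2. Invert bits:     1011100100110
3. Add 1:           1011100100111

Answer: 1011100100111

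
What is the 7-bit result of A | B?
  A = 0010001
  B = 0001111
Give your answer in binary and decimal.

Apply | to each column (1 where either bit is 1):
  0010001
| 0001111
---------
  0011111

Answer: 0011111 (31)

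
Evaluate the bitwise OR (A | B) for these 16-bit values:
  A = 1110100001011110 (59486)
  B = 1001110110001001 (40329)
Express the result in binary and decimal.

Apply | to each column (1 where either bit is 1):
  1110100001011110
| 1001110110001001
------------------
  1111110111011111

Answer: 1111110111011111 (64991)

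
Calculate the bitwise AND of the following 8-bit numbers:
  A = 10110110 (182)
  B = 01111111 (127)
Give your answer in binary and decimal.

Apply & to each column (1 only where both bits are 1):
  10110110
& 01111111
----------
  00110110

Answer: 00110110 (54)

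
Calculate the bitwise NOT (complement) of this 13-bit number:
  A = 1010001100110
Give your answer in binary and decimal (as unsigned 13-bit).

Flip each bit (0->1, 1->0):
  1010001100110
  0101110011001

Answer: 0101110011001 (2969)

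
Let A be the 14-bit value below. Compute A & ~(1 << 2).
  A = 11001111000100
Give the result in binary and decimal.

Mask = ~(1 << 2) = 11111111111011
Bit 2 of A is 1, so AND-ing with the mask clears it to 0.
  11001111000100
& 11111111111011
----------------
  11001111000000

Answer: 11001111000000 (13248)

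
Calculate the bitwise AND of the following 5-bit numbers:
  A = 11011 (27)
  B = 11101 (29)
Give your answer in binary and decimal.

Apply & to each column (1 only where both bits are 1):
  11011
& 11101
-------
  11001

Answer: 11001 (25)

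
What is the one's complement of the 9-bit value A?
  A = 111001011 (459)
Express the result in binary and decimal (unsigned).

Flip each bit (0->1, 1->0):
  111001011
  000110100

Answer: 000110100 (52)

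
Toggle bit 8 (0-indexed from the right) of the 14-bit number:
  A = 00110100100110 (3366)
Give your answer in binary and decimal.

Mask = 1 << 8 = 00000100000000
Bit 8 of A is 1; XOR with the mask flips it to 0.
  00110100100110
^ 00000100000000
----------------
  00110000100110

Answer: 00110000100110 (3110)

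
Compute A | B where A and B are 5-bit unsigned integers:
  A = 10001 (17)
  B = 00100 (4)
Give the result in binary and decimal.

Apply | to each column (1 where either bit is 1):
  10001
| 00100
-------
  10101

Answer: 10101 (21)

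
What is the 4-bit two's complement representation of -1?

1. Binary of +1:  0001
2. Invert bits:     1110
3. Add 1:           1111

Answer: 1111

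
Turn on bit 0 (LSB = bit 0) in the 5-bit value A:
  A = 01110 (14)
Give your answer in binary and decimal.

Mask = 1 << 0 = 00001
Bit 0 of A is 0, so OR-ing with the mask flips it to 1.
  01110
| 00001
-------
  01111

Answer: 01111 (15)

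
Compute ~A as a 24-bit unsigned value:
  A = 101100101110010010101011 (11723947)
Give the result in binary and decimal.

Flip each bit (0->1, 1->0):
  101100101110010010101011
  010011010001101101010100

Answer: 010011010001101101010100 (5053268)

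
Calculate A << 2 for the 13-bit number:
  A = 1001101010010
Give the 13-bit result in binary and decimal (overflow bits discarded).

Shift left by 2: drop the top 2 bit(s), append 2 zero(s) on the right.
  1001101010010  ->  discard [10], keep [01101010010], append 00
= 0110101001000

Answer: 0110101001000 (3400)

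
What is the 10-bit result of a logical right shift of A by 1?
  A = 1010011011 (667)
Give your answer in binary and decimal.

Logical shift right by 1: drop the bottom 1 bit(s), prepend 1 zero(s) on the left.
  1010011011  ->  keep [101001101], discard [1], prepend 0
= 0101001101

Answer: 0101001101 (333)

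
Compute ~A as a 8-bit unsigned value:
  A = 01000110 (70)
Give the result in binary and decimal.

Flip each bit (0->1, 1->0):
  01000110
  10111001

Answer: 10111001 (185)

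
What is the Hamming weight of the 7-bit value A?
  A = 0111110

0111110
1-bits at positions (from bit 0 = LSB): 1, 2, 3, 4, 5
Count = 5

Answer: 5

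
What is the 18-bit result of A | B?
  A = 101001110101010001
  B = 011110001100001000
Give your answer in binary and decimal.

Apply | to each column (1 where either bit is 1):
  101001110101010001
| 011110001100001000
--------------------
  111111111101011001

Answer: 111111111101011001 (261977)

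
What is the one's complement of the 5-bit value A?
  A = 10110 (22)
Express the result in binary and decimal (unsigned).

Flip each bit (0->1, 1->0):
  10110
  01001

Answer: 01001 (9)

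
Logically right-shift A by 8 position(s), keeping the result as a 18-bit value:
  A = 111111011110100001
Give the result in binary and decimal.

Logical shift right by 8: drop the bottom 8 bit(s), prepend 8 zero(s) on the left.
  111111011110100001  ->  keep [1111110111], discard [10100001], prepend 00000000
= 000000001111110111

Answer: 000000001111110111 (1015)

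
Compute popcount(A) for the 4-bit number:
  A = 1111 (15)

1111
1-bits at positions (from bit 0 = LSB): 0, 1, 2, 3
Count = 4

Answer: 4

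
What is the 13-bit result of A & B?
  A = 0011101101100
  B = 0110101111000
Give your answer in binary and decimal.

Apply & to each column (1 only where both bits are 1):
  0011101101100
& 0110101111000
---------------
  0010101101000

Answer: 0010101101000 (1384)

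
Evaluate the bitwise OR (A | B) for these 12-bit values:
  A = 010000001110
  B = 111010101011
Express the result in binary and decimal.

Apply | to each column (1 where either bit is 1):
  010000001110
| 111010101011
--------------
  111010101111

Answer: 111010101111 (3759)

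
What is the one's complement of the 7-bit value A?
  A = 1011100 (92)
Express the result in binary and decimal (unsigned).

Flip each bit (0->1, 1->0):
  1011100
  0100011

Answer: 0100011 (35)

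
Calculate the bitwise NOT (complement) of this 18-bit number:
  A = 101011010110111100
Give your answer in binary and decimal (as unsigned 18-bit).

Flip each bit (0->1, 1->0):
  101011010110111100
  010100101001000011

Answer: 010100101001000011 (84547)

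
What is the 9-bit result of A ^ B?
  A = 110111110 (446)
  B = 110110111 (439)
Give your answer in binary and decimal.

Apply ^ to each column (1 where bits differ):
  110111110
^ 110110111
-----------
  000001001

Answer: 000001001 (9)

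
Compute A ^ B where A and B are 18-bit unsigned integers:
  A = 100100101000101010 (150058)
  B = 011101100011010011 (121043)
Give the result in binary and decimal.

Apply ^ to each column (1 where bits differ):
  100100101000101010
^ 011101100011010011
--------------------
  111001001011111001

Answer: 111001001011111001 (234233)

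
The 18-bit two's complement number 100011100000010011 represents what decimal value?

MSB is 1, so the value is negative. Find the magnitude:
1. Invert bits:  011100011111101100
2. Add 1:        011100011111101101  = 116717
3. Apply sign:   -116717

Answer: -116717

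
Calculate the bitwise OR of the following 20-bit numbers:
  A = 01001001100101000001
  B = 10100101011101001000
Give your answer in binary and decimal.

Apply | to each column (1 where either bit is 1):
  01001001100101000001
| 10100101011101001000
----------------------
  11101101111101001001

Answer: 11101101111101001001 (974665)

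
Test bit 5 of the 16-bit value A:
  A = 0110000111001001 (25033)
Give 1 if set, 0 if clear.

Bit 5 is the 6th from the right.
  0110000111001001
            ^
That bit is 0.

Answer: 0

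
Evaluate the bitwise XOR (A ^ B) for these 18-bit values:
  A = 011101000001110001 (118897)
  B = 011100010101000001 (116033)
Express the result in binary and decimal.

Apply ^ to each column (1 where bits differ):
  011101000001110001
^ 011100010101000001
--------------------
  000001010100110000

Answer: 000001010100110000 (5424)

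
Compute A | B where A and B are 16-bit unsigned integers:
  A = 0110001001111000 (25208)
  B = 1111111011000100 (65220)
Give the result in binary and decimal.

Apply | to each column (1 where either bit is 1):
  0110001001111000
| 1111111011000100
------------------
  1111111011111100

Answer: 1111111011111100 (65276)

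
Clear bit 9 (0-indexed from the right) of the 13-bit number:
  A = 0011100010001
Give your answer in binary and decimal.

Mask = ~(1 << 9) = 1110111111111
Bit 9 of A is 1, so AND-ing with the mask clears it to 0.
  0011100010001
& 1110111111111
---------------
  0010100010001

Answer: 0010100010001 (1297)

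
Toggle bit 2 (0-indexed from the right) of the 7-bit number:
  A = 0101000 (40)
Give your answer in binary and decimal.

Mask = 1 << 2 = 0000100
Bit 2 of A is 0; XOR with the mask flips it to 1.
  0101000
^ 0000100
---------
  0101100

Answer: 0101100 (44)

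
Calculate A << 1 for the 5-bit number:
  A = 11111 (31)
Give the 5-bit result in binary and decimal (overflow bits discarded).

Shift left by 1: drop the top 1 bit(s), append 1 zero(s) on the right.
  11111  ->  discard [1], keep [1111], append 0
= 11110

Answer: 11110 (30)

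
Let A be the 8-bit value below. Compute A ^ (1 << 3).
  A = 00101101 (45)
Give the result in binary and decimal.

Mask = 1 << 3 = 00001000
Bit 3 of A is 1; XOR with the mask flips it to 0.
  00101101
^ 00001000
----------
  00100101

Answer: 00100101 (37)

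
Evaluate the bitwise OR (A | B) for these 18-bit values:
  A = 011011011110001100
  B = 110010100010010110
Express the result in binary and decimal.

Apply | to each column (1 where either bit is 1):
  011011011110001100
| 110010100010010110
--------------------
  111011111110011110

Answer: 111011111110011110 (245662)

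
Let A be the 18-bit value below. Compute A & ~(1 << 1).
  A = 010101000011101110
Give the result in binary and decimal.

Mask = ~(1 << 1) = 111111111111111101
Bit 1 of A is 1, so AND-ing with the mask clears it to 0.
  010101000011101110
& 111111111111111101
--------------------
  010101000011101100

Answer: 010101000011101100 (86252)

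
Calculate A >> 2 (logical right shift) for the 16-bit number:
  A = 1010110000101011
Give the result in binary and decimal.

Logical shift right by 2: drop the bottom 2 bit(s), prepend 2 zero(s) on the left.
  1010110000101011  ->  keep [10101100001010], discard [11], prepend 00
= 0010101100001010

Answer: 0010101100001010 (11018)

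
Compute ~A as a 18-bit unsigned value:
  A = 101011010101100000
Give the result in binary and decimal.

Flip each bit (0->1, 1->0):
  101011010101100000
  010100101010011111

Answer: 010100101010011111 (84639)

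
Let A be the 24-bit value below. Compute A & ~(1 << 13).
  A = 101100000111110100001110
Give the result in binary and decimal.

Mask = ~(1 << 13) = 111111111101111111111111
Bit 13 of A is 1, so AND-ing with the mask clears it to 0.
  101100000111110100001110
& 111111111101111111111111
--------------------------
  101100000101110100001110

Answer: 101100000101110100001110 (11558158)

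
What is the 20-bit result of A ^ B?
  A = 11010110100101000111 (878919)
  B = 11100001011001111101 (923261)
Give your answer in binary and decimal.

Apply ^ to each column (1 where bits differ):
  11010110100101000111
^ 11100001011001111101
----------------------
  00110111111100111010

Answer: 00110111111100111010 (229178)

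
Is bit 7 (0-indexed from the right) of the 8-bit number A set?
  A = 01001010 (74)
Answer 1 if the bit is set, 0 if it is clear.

Bit 7 is the 8th from the right.
  01001010
  ^
That bit is 0.

Answer: 0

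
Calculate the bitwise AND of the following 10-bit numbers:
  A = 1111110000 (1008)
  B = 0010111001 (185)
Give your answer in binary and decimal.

Apply & to each column (1 only where both bits are 1):
  1111110000
& 0010111001
------------
  0010110000

Answer: 0010110000 (176)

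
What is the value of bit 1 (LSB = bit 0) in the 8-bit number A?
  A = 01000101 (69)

Bit 1 is the 2nd from the right.
  01000101
        ^
That bit is 0.

Answer: 0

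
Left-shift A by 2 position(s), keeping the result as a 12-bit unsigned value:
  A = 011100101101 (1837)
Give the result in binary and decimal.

Shift left by 2: drop the top 2 bit(s), append 2 zero(s) on the right.
  011100101101  ->  discard [01], keep [1100101101], append 00
= 110010110100

Answer: 110010110100 (3252)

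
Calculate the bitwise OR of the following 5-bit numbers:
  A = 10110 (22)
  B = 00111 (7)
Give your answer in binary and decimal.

Apply | to each column (1 where either bit is 1):
  10110
| 00111
-------
  10111

Answer: 10111 (23)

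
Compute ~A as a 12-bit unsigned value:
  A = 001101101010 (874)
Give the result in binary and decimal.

Flip each bit (0->1, 1->0):
  001101101010
  110010010101

Answer: 110010010101 (3221)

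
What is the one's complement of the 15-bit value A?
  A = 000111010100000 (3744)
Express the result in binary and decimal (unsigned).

Flip each bit (0->1, 1->0):
  000111010100000
  111000101011111

Answer: 111000101011111 (29023)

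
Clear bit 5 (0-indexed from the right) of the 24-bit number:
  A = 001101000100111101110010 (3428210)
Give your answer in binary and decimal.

Mask = ~(1 << 5) = 111111111111111111011111
Bit 5 of A is 1, so AND-ing with the mask clears it to 0.
  001101000100111101110010
& 111111111111111111011111
--------------------------
  001101000100111101010010

Answer: 001101000100111101010010 (3428178)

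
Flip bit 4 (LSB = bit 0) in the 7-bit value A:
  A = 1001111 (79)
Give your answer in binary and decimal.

Mask = 1 << 4 = 0010000
Bit 4 of A is 0; XOR with the mask flips it to 1.
  1001111
^ 0010000
---------
  1011111

Answer: 1011111 (95)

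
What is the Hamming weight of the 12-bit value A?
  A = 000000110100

000000110100
1-bits at positions (from bit 0 = LSB): 2, 4, 5
Count = 3

Answer: 3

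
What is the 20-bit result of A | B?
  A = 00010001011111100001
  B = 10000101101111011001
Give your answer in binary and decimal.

Apply | to each column (1 where either bit is 1):
  00010001011111100001
| 10000101101111011001
----------------------
  10010101111111111001

Answer: 10010101111111111001 (614393)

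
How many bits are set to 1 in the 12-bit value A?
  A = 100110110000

100110110000
1-bits at positions (from bit 0 = LSB): 4, 5, 7, 8, 11
Count = 5

Answer: 5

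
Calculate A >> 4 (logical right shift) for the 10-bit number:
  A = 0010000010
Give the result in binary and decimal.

Logical shift right by 4: drop the bottom 4 bit(s), prepend 4 zero(s) on the left.
  0010000010  ->  keep [001000], discard [0010], prepend 0000
= 0000001000

Answer: 0000001000 (8)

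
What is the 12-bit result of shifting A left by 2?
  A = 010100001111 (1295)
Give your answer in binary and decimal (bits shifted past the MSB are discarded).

Shift left by 2: drop the top 2 bit(s), append 2 zero(s) on the right.
  010100001111  ->  discard [01], keep [0100001111], append 00
= 010000111100

Answer: 010000111100 (1084)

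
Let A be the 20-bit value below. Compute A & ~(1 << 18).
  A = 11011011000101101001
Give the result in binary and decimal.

Mask = ~(1 << 18) = 10111111111111111111
Bit 18 of A is 1, so AND-ing with the mask clears it to 0.
  11011011000101101001
& 10111111111111111111
----------------------
  10011011000101101001

Answer: 10011011000101101001 (635241)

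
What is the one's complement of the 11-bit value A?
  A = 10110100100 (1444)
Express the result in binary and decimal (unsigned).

Flip each bit (0->1, 1->0):
  10110100100
  01001011011

Answer: 01001011011 (603)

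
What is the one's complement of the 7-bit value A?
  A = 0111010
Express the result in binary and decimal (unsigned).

Flip each bit (0->1, 1->0):
  0111010
  1000101

Answer: 1000101 (69)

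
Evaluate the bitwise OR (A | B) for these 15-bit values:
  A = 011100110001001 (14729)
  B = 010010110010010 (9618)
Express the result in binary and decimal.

Apply | to each column (1 where either bit is 1):
  011100110001001
| 010010110010010
-----------------
  011110110011011

Answer: 011110110011011 (15771)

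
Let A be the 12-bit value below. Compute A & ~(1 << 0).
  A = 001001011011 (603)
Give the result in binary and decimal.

Mask = ~(1 << 0) = 111111111110
Bit 0 of A is 1, so AND-ing with the mask clears it to 0.
  001001011011
& 111111111110
--------------
  001001011010

Answer: 001001011010 (602)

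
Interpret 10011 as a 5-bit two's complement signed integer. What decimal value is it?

MSB is 1, so the value is negative. Find the magnitude:
1. Invert bits:  01100
2. Add 1:        01101  = 13
3. Apply sign:   -13

Answer: -13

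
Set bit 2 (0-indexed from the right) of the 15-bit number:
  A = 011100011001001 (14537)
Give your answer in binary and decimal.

Mask = 1 << 2 = 000000000000100
Bit 2 of A is 0, so OR-ing with the mask flips it to 1.
  011100011001001
| 000000000000100
-----------------
  011100011001101

Answer: 011100011001101 (14541)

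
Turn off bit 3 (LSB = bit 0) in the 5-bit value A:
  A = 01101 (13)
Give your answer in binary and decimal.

Mask = ~(1 << 3) = 10111
Bit 3 of A is 1, so AND-ing with the mask clears it to 0.
  01101
& 10111
-------
  00101

Answer: 00101 (5)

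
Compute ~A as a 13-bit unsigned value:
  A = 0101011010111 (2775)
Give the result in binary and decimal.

Flip each bit (0->1, 1->0):
  0101011010111
  1010100101000

Answer: 1010100101000 (5416)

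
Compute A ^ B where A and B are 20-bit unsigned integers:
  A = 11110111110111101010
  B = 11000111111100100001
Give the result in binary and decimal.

Apply ^ to each column (1 where bits differ):
  11110111110111101010
^ 11000111111100100001
----------------------
  00110000001011001011

Answer: 00110000001011001011 (197323)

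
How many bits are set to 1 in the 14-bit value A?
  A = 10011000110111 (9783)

10011000110111
1-bits at positions (from bit 0 = LSB): 0, 1, 2, 4, 5, 9, 10, 13
Count = 8

Answer: 8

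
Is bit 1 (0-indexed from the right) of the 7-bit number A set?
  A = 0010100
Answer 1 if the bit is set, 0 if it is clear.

Bit 1 is the 2nd from the right.
  0010100
       ^
That bit is 0.

Answer: 0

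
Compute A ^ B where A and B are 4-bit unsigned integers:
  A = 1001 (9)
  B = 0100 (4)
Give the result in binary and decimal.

Apply ^ to each column (1 where bits differ):
  1001
^ 0100
------
  1101

Answer: 1101 (13)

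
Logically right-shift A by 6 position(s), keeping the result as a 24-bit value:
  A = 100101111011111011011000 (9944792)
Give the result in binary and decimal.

Logical shift right by 6: drop the bottom 6 bit(s), prepend 6 zero(s) on the left.
  100101111011111011011000  ->  keep [100101111011111011], discard [011000], prepend 000000
= 000000100101111011111011

Answer: 000000100101111011111011 (155387)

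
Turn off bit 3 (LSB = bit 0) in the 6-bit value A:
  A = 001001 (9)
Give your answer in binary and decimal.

Mask = ~(1 << 3) = 110111
Bit 3 of A is 1, so AND-ing with the mask clears it to 0.
  001001
& 110111
--------
  000001

Answer: 000001 (1)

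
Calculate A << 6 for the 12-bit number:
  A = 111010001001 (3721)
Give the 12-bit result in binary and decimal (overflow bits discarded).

Shift left by 6: drop the top 6 bit(s), append 6 zero(s) on the right.
  111010001001  ->  discard [111010], keep [001001], append 000000
= 001001000000

Answer: 001001000000 (576)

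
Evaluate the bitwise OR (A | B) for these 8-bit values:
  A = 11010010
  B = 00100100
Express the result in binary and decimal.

Apply | to each column (1 where either bit is 1):
  11010010
| 00100100
----------
  11110110

Answer: 11110110 (246)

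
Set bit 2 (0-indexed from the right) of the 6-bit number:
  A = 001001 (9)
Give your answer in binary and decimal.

Mask = 1 << 2 = 000100
Bit 2 of A is 0, so OR-ing with the mask flips it to 1.
  001001
| 000100
--------
  001101

Answer: 001101 (13)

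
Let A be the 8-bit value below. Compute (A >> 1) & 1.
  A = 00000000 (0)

Bit 1 is the 2nd from the right.
  00000000
        ^
That bit is 0.

Answer: 0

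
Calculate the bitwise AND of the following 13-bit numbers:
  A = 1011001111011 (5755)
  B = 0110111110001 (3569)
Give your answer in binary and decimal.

Apply & to each column (1 only where both bits are 1):
  1011001111011
& 0110111110001
---------------
  0010001110001

Answer: 0010001110001 (1137)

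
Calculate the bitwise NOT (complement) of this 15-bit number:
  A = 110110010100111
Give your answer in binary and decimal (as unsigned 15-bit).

Flip each bit (0->1, 1->0):
  110110010100111
  001001101011000

Answer: 001001101011000 (4952)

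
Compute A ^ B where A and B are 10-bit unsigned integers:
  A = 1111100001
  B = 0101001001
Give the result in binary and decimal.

Apply ^ to each column (1 where bits differ):
  1111100001
^ 0101001001
------------
  1010101000

Answer: 1010101000 (680)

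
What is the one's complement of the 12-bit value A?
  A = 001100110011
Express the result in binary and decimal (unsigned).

Flip each bit (0->1, 1->0):
  001100110011
  110011001100

Answer: 110011001100 (3276)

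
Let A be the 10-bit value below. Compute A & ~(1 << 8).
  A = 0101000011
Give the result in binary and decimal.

Mask = ~(1 << 8) = 1011111111
Bit 8 of A is 1, so AND-ing with the mask clears it to 0.
  0101000011
& 1011111111
------------
  0001000011

Answer: 0001000011 (67)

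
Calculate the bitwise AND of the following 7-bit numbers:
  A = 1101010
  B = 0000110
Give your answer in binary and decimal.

Apply & to each column (1 only where both bits are 1):
  1101010
& 0000110
---------
  0000010

Answer: 0000010 (2)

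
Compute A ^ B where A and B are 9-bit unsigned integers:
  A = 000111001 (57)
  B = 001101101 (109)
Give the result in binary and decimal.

Apply ^ to each column (1 where bits differ):
  000111001
^ 001101101
-----------
  001010100

Answer: 001010100 (84)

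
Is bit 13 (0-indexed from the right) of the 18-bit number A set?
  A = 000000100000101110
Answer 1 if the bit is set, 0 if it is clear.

Bit 13 is the 14th from the right.
  000000100000101110
      ^
That bit is 0.

Answer: 0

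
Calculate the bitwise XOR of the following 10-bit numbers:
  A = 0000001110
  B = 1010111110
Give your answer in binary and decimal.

Apply ^ to each column (1 where bits differ):
  0000001110
^ 1010111110
------------
  1010110000

Answer: 1010110000 (688)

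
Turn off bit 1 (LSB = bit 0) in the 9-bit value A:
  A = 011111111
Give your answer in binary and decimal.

Mask = ~(1 << 1) = 111111101
Bit 1 of A is 1, so AND-ing with the mask clears it to 0.
  011111111
& 111111101
-----------
  011111101

Answer: 011111101 (253)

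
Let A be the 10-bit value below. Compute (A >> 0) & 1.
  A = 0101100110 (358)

Bit 0 is the 1st from the right.
  0101100110
           ^
That bit is 0.

Answer: 0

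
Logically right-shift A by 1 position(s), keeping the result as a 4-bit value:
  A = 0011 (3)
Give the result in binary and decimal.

Logical shift right by 1: drop the bottom 1 bit(s), prepend 1 zero(s) on the left.
  0011  ->  keep [001], discard [1], prepend 0
= 0001

Answer: 0001 (1)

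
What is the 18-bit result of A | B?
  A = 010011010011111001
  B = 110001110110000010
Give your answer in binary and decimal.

Apply | to each column (1 where either bit is 1):
  010011010011111001
| 110001110110000010
--------------------
  110011110111111011

Answer: 110011110111111011 (212475)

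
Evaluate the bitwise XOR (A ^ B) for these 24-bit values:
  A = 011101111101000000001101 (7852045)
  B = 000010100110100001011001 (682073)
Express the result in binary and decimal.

Apply ^ to each column (1 where bits differ):
  011101111101000000001101
^ 000010100110100001011001
--------------------------
  011111011011100001010100

Answer: 011111011011100001010100 (8239188)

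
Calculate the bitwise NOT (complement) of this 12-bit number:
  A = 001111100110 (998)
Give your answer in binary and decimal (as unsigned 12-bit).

Flip each bit (0->1, 1->0):
  001111100110
  110000011001

Answer: 110000011001 (3097)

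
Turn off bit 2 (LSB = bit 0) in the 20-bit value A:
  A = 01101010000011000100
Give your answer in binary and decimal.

Mask = ~(1 << 2) = 11111111111111111011
Bit 2 of A is 1, so AND-ing with the mask clears it to 0.
  01101010000011000100
& 11111111111111111011
----------------------
  01101010000011000000

Answer: 01101010000011000000 (434368)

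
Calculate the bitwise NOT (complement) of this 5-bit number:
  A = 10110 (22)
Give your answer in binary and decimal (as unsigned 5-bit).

Flip each bit (0->1, 1->0):
  10110
  01001

Answer: 01001 (9)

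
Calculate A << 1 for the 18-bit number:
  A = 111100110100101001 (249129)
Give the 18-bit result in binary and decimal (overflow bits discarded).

Shift left by 1: drop the top 1 bit(s), append 1 zero(s) on the right.
  111100110100101001  ->  discard [1], keep [11100110100101001], append 0
= 111001101001010010

Answer: 111001101001010010 (236114)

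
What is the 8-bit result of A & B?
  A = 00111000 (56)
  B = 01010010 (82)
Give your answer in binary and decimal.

Apply & to each column (1 only where both bits are 1):
  00111000
& 01010010
----------
  00010000

Answer: 00010000 (16)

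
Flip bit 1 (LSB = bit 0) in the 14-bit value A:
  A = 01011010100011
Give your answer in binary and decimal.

Mask = 1 << 1 = 00000000000010
Bit 1 of A is 1; XOR with the mask flips it to 0.
  01011010100011
^ 00000000000010
----------------
  01011010100001

Answer: 01011010100001 (5793)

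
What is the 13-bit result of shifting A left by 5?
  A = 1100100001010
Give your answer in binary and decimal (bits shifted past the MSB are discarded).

Shift left by 5: drop the top 5 bit(s), append 5 zero(s) on the right.
  1100100001010  ->  discard [11001], keep [00001010], append 00000
= 0000101000000

Answer: 0000101000000 (320)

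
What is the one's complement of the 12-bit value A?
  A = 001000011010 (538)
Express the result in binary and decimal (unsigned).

Flip each bit (0->1, 1->0):
  001000011010
  110111100101

Answer: 110111100101 (3557)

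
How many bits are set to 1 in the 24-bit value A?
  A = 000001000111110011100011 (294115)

000001000111110011100011
1-bits at positions (from bit 0 = LSB): 0, 1, 5, 6, 7, 10, 11, 12, 13, 14, 18
Count = 11

Answer: 11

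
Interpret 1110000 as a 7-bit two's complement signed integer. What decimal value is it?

MSB is 1, so the value is negative. Find the magnitude:
1. Invert bits:  0001111
2. Add 1:        0010000  = 16
3. Apply sign:   -16

Answer: -16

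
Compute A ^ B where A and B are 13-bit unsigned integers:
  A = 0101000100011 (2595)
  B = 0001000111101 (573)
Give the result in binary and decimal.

Apply ^ to each column (1 where bits differ):
  0101000100011
^ 0001000111101
---------------
  0100000011110

Answer: 0100000011110 (2078)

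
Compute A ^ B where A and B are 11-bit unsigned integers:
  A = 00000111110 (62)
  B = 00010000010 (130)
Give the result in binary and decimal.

Apply ^ to each column (1 where bits differ):
  00000111110
^ 00010000010
-------------
  00010111100

Answer: 00010111100 (188)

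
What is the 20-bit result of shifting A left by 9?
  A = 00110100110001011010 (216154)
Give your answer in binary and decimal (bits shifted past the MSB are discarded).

Shift left by 9: drop the top 9 bit(s), append 9 zero(s) on the right.
  00110100110001011010  ->  discard [001101001], keep [10001011010], append 000000000
= 10001011010000000000

Answer: 10001011010000000000 (570368)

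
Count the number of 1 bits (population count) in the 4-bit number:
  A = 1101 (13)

1101
1-bits at positions (from bit 0 = LSB): 0, 2, 3
Count = 3

Answer: 3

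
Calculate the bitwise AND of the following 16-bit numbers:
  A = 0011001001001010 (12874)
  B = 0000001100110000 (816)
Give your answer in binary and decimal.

Apply & to each column (1 only where both bits are 1):
  0011001001001010
& 0000001100110000
------------------
  0000001000000000

Answer: 0000001000000000 (512)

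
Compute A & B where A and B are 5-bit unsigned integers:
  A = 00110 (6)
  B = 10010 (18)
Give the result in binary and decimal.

Apply & to each column (1 only where both bits are 1):
  00110
& 10010
-------
  00010

Answer: 00010 (2)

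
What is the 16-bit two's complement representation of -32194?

1. Binary of +32194:  0111110111000010
2. Invert bits:     1000001000111101
3. Add 1:           1000001000111110

Answer: 1000001000111110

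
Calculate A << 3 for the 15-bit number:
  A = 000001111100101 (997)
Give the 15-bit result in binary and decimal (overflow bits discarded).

Shift left by 3: drop the top 3 bit(s), append 3 zero(s) on the right.
  000001111100101  ->  discard [000], keep [001111100101], append 000
= 001111100101000

Answer: 001111100101000 (7976)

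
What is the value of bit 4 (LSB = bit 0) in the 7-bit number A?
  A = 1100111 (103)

Bit 4 is the 5th from the right.
  1100111
    ^
That bit is 0.

Answer: 0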